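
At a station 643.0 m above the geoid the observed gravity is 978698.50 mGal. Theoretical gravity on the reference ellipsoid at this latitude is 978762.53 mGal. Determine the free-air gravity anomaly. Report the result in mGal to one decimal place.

134.4

Free-air correction = 0.3086 × 643.0 = 198.43 mGal
Free-air anomaly = 978698.50 − 978762.53 + (198.43) = 134.40 mGal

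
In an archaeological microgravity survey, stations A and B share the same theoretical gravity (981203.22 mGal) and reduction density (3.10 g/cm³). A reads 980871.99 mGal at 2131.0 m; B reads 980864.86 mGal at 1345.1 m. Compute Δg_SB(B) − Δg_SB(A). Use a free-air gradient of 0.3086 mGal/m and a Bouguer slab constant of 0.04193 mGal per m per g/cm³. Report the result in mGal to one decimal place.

-147.5

Δg_SB(A) = 980871.99 − 981203.22 + 0.3086×2131.0 − 0.04193×3.10×2131.0 = 49.40 mGal
Δg_SB(B) = 980864.86 − 981203.22 + 0.3086×1345.1 − 0.04193×3.10×1345.1 = -98.10 mGal
Difference = -98.10 − (49.40) = -147.50 mGal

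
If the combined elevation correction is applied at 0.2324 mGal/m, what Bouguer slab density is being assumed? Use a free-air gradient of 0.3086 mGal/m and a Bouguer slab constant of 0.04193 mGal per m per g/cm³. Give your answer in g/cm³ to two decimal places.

1.82

0.2324 = 0.3086 − 0.04193 × ρ
ρ = (0.3086 − 0.2324) / 0.04193 = 1.82 g/cm³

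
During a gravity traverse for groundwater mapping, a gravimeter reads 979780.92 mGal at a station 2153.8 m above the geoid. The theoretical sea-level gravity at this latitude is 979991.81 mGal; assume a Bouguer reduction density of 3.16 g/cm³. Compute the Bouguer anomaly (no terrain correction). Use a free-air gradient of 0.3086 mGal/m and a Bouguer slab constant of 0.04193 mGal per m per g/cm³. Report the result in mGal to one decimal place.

168.4

Free-air correction = 0.3086 × 2153.8 = 664.66 mGal
Free-air anomaly = 979780.92 − 979991.81 + (664.66) = 453.77 mGal
Bouguer slab correction = 0.04193 × 3.16 × 2153.8 = 285.38 mGal
Simple Bouguer anomaly = 453.77 − (285.38) = 168.39 mGal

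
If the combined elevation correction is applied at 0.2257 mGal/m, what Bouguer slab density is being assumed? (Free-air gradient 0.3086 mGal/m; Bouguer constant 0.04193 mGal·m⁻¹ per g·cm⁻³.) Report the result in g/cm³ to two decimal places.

0.2257 = 0.3086 − 0.04193 × ρ
ρ = (0.3086 − 0.2257) / 0.04193 = 1.98 g/cm³

1.98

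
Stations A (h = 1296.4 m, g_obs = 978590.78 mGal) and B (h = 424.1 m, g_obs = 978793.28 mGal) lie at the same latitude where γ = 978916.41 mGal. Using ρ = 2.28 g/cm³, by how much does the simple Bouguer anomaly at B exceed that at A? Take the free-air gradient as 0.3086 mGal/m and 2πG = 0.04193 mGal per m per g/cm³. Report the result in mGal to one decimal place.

Δg_SB(A) = 978590.78 − 978916.41 + 0.3086×1296.4 − 0.04193×2.28×1296.4 = -49.50 mGal
Δg_SB(B) = 978793.28 − 978916.41 + 0.3086×424.1 − 0.04193×2.28×424.1 = -32.80 mGal
Difference = -32.80 − (-49.50) = 16.70 mGal

16.7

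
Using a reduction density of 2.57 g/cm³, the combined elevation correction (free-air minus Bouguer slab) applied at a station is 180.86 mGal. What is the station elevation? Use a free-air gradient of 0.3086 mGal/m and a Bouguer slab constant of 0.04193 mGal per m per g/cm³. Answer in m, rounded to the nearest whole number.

Combined gradient = 0.3086 − 0.04193 × 2.57 = 0.2008399 mGal/m
h = 180.86 / 0.2008399 = 900.52 m

901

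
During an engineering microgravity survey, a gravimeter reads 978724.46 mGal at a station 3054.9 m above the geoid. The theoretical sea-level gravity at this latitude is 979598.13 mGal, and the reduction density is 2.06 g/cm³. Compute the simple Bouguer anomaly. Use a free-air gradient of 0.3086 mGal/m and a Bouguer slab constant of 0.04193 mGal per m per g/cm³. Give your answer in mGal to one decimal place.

-194.8

Free-air correction = 0.3086 × 3054.9 = 942.74 mGal
Free-air anomaly = 978724.46 − 979598.13 + (942.74) = 69.07 mGal
Bouguer slab correction = 0.04193 × 2.06 × 3054.9 = 263.87 mGal
Simple Bouguer anomaly = 69.07 − (263.87) = -194.80 mGal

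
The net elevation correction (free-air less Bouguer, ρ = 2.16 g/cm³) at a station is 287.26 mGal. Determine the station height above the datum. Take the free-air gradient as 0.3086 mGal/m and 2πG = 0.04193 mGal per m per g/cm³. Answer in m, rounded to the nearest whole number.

1318

Combined gradient = 0.3086 − 0.04193 × 2.16 = 0.2180312 mGal/m
h = 287.26 / 0.2180312 = 1317.52 m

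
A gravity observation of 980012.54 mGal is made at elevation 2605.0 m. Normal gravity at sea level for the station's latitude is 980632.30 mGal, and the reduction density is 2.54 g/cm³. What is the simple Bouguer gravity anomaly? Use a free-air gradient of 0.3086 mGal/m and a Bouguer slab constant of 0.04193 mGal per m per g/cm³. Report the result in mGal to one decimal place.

Free-air correction = 0.3086 × 2605.0 = 803.90 mGal
Free-air anomaly = 980012.54 − 980632.30 + (803.90) = 184.14 mGal
Bouguer slab correction = 0.04193 × 2.54 × 2605.0 = 277.44 mGal
Simple Bouguer anomaly = 184.14 − (277.44) = -93.30 mGal

-93.3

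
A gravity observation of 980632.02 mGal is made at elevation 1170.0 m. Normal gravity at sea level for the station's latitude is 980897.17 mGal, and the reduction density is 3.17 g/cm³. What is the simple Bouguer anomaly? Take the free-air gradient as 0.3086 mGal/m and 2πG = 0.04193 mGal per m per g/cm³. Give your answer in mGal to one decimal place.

Free-air correction = 0.3086 × 1170.0 = 361.06 mGal
Free-air anomaly = 980632.02 − 980897.17 + (361.06) = 95.91 mGal
Bouguer slab correction = 0.04193 × 3.17 × 1170.0 = 155.51 mGal
Simple Bouguer anomaly = 95.91 − (155.51) = -59.60 mGal

-59.6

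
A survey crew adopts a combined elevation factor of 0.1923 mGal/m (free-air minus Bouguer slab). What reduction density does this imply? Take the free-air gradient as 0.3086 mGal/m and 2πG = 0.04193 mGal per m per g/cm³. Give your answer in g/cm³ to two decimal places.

0.1923 = 0.3086 − 0.04193 × ρ
ρ = (0.3086 − 0.1923) / 0.04193 = 2.77 g/cm³

2.77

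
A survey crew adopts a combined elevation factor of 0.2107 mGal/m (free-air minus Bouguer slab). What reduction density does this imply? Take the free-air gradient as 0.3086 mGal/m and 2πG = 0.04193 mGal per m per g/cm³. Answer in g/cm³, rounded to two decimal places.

0.2107 = 0.3086 − 0.04193 × ρ
ρ = (0.3086 − 0.2107) / 0.04193 = 2.33 g/cm³

2.33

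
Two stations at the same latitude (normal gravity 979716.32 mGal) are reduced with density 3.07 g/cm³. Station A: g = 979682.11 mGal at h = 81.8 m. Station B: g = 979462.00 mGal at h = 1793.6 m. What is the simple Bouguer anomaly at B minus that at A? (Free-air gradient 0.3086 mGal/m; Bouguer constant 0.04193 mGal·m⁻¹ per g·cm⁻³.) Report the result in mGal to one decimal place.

Δg_SB(A) = 979682.11 − 979716.32 + 0.3086×81.8 − 0.04193×3.07×81.8 = -19.50 mGal
Δg_SB(B) = 979462.00 − 979716.32 + 0.3086×1793.6 − 0.04193×3.07×1793.6 = 68.30 mGal
Difference = 68.30 − (-19.50) = 87.80 mGal

87.8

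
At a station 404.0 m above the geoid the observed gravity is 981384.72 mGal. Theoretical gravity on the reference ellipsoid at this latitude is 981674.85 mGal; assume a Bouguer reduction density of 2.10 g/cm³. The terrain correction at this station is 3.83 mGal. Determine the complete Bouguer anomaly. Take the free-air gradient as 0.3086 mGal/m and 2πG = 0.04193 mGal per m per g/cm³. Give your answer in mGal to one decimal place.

Free-air correction = 0.3086 × 404.0 = 124.67 mGal
Free-air anomaly = 981384.72 − 981674.85 + (124.67) = -165.46 mGal
Bouguer slab correction = 0.04193 × 2.10 × 404.0 = 35.57 mGal
Simple Bouguer anomaly = -165.46 − (35.57) = -201.03 mGal
Complete Bouguer anomaly = -201.03 + 3.83 = -197.20 mGal

-197.2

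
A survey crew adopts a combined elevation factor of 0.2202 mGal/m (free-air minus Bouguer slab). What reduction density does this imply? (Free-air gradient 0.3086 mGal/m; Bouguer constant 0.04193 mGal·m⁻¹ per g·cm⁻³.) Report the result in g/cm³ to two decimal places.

0.2202 = 0.3086 − 0.04193 × ρ
ρ = (0.3086 − 0.2202) / 0.04193 = 2.11 g/cm³

2.11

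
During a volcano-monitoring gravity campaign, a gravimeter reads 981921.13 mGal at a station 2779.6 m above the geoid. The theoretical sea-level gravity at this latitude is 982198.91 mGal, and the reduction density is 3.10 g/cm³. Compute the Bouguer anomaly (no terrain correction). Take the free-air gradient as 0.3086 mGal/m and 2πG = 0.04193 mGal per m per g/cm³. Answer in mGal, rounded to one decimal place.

218.7

Free-air correction = 0.3086 × 2779.6 = 857.78 mGal
Free-air anomaly = 981921.13 − 982198.91 + (857.78) = 580.00 mGal
Bouguer slab correction = 0.04193 × 3.10 × 2779.6 = 361.30 mGal
Simple Bouguer anomaly = 580.00 − (361.30) = 218.70 mGal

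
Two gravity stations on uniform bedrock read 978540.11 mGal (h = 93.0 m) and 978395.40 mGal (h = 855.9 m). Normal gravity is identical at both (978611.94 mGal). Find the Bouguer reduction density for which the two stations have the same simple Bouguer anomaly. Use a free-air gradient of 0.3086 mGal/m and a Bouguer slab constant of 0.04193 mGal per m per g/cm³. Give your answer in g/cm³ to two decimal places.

2.84

Δg_obs = 978395.40 − 978540.11 = -144.71 mGal over Δh = 855.9 − 93.0 = 762.9 m
Equal Bouguer anomalies ⇒ Δg_obs + (0.3086 − 0.04193ρ)·Δh = 0
0.3086 − 0.04193ρ = −Δg_obs/Δh = 0.18968
ρ = (0.3086 − 0.18968) / 0.04193 = 2.84 g/cm³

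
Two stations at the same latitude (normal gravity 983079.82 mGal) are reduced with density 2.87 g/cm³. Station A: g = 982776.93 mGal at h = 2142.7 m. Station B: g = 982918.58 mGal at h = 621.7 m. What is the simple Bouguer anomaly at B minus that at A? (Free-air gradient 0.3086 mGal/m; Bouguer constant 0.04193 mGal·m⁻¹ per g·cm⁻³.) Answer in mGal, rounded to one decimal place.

Δg_SB(A) = 982776.93 − 983079.82 + 0.3086×2142.7 − 0.04193×2.87×2142.7 = 100.50 mGal
Δg_SB(B) = 982918.58 − 983079.82 + 0.3086×621.7 − 0.04193×2.87×621.7 = -44.20 mGal
Difference = -44.20 − (100.50) = -144.70 mGal

-144.7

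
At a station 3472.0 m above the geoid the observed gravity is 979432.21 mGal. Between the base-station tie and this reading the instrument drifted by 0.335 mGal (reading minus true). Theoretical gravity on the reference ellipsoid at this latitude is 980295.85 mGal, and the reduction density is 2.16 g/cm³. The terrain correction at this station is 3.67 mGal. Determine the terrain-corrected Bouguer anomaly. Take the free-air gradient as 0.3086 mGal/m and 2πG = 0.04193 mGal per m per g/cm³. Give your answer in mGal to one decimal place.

-103.3

Drift-corrected reading = 979432.21 − (0.335) = 979431.875 mGal
Free-air correction = 0.3086 × 3472.0 = 1071.46 mGal
Free-air anomaly = 979431.875 − 980295.85 + (1071.46) = 207.485 mGal
Bouguer slab correction = 0.04193 × 2.16 × 3472.0 = 314.45 mGal
Simple Bouguer anomaly = 207.485 − (314.45) = -106.965 mGal
Complete Bouguer anomaly = -106.965 + 3.67 = -103.295 mGal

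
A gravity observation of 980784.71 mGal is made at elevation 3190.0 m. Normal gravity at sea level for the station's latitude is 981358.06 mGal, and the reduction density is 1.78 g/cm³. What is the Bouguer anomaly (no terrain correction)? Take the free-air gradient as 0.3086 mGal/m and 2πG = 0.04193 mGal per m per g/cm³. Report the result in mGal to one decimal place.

Free-air correction = 0.3086 × 3190.0 = 984.43 mGal
Free-air anomaly = 980784.71 − 981358.06 + (984.43) = 411.08 mGal
Bouguer slab correction = 0.04193 × 1.78 × 3190.0 = 238.09 mGal
Simple Bouguer anomaly = 411.08 − (238.09) = 172.99 mGal

173.0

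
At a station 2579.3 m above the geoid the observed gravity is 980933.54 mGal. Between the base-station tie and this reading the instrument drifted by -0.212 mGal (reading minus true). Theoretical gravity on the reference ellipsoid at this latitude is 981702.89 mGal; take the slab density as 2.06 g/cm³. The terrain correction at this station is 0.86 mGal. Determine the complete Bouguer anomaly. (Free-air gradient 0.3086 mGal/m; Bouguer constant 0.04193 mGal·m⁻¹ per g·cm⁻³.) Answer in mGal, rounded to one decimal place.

-195.1

Drift-corrected reading = 980933.54 − (-0.212) = 980933.752 mGal
Free-air correction = 0.3086 × 2579.3 = 795.97 mGal
Free-air anomaly = 980933.752 − 981702.89 + (795.97) = 26.832 mGal
Bouguer slab correction = 0.04193 × 2.06 × 2579.3 = 222.79 mGal
Simple Bouguer anomaly = 26.832 − (222.79) = -195.958 mGal
Complete Bouguer anomaly = -195.958 + 0.86 = -195.098 mGal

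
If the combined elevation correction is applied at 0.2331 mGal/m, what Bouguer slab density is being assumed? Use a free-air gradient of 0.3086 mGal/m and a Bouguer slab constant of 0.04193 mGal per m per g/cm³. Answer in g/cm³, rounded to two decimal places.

0.2331 = 0.3086 − 0.04193 × ρ
ρ = (0.3086 − 0.2331) / 0.04193 = 1.80 g/cm³

1.80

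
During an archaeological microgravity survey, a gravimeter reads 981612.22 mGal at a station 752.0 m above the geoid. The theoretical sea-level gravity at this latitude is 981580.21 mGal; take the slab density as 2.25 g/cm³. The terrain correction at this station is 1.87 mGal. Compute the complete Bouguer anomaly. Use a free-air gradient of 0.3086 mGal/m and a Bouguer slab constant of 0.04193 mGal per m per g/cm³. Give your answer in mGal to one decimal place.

Free-air correction = 0.3086 × 752.0 = 232.07 mGal
Free-air anomaly = 981612.22 − 981580.21 + (232.07) = 264.08 mGal
Bouguer slab correction = 0.04193 × 2.25 × 752.0 = 70.95 mGal
Simple Bouguer anomaly = 264.08 − (70.95) = 193.13 mGal
Complete Bouguer anomaly = 193.13 + 1.87 = 195.00 mGal

195.0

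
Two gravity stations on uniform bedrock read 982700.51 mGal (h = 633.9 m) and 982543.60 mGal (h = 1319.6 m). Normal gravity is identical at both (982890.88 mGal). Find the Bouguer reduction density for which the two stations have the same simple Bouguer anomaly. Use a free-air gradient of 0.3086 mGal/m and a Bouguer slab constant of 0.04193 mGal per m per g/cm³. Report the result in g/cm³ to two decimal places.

Δg_obs = 982543.60 − 982700.51 = -156.91 mGal over Δh = 1319.6 − 633.9 = 685.7 m
Equal Bouguer anomalies ⇒ Δg_obs + (0.3086 − 0.04193ρ)·Δh = 0
0.3086 − 0.04193ρ = −Δg_obs/Δh = 0.22883
ρ = (0.3086 − 0.22883) / 0.04193 = 1.90 g/cm³

1.90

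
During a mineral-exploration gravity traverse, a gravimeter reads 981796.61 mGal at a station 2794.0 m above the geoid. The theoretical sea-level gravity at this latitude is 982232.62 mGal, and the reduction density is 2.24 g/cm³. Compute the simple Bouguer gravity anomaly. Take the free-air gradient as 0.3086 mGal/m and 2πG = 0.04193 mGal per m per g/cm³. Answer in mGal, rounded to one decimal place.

Free-air correction = 0.3086 × 2794.0 = 862.23 mGal
Free-air anomaly = 981796.61 − 982232.62 + (862.23) = 426.22 mGal
Bouguer slab correction = 0.04193 × 2.24 × 2794.0 = 262.42 mGal
Simple Bouguer anomaly = 426.22 − (262.42) = 163.80 mGal

163.8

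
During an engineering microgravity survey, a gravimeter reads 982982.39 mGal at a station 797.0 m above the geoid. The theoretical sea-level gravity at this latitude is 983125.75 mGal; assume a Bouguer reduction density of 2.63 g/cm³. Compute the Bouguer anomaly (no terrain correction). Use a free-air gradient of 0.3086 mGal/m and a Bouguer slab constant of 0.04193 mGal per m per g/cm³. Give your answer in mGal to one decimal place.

Free-air correction = 0.3086 × 797.0 = 245.95 mGal
Free-air anomaly = 982982.39 − 983125.75 + (245.95) = 102.59 mGal
Bouguer slab correction = 0.04193 × 2.63 × 797.0 = 87.89 mGal
Simple Bouguer anomaly = 102.59 − (87.89) = 14.70 mGal

14.7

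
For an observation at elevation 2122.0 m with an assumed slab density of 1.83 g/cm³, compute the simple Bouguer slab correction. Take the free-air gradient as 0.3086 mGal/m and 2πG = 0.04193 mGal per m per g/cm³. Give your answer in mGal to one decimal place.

162.8

Bouguer slab correction = 0.04193 × 1.83 × 2122.0 = 162.8 mGal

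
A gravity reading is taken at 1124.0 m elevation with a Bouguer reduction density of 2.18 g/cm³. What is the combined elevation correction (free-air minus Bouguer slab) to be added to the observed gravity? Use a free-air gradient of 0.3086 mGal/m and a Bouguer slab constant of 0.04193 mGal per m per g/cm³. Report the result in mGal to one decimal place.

Combined gradient = 0.3086 − 0.04193 × 2.18 = 0.2171926 mGal/m
Combined elevation correction = 0.2171926 × 1124.0 = 244.1 mGal

244.1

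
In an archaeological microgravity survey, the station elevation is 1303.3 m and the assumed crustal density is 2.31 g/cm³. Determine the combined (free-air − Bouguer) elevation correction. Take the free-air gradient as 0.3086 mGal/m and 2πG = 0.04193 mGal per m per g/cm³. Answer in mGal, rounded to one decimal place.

276.0

Combined gradient = 0.3086 − 0.04193 × 2.31 = 0.2117417 mGal/m
Combined elevation correction = 0.2117417 × 1303.3 = 276.0 mGal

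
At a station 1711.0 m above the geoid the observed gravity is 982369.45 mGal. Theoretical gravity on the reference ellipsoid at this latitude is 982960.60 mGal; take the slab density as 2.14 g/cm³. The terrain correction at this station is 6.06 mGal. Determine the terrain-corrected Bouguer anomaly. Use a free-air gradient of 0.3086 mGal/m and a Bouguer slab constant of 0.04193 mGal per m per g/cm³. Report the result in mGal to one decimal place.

-210.6

Free-air correction = 0.3086 × 1711.0 = 528.01 mGal
Free-air anomaly = 982369.45 − 982960.60 + (528.01) = -63.14 mGal
Bouguer slab correction = 0.04193 × 2.14 × 1711.0 = 153.53 mGal
Simple Bouguer anomaly = -63.14 − (153.53) = -216.67 mGal
Complete Bouguer anomaly = -216.67 + 6.06 = -210.61 mGal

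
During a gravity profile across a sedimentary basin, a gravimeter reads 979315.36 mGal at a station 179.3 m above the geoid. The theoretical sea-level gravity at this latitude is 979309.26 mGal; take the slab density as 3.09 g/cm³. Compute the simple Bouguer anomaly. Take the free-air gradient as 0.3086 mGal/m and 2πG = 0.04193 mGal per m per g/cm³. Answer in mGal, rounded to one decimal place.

Free-air correction = 0.3086 × 179.3 = 55.33 mGal
Free-air anomaly = 979315.36 − 979309.26 + (55.33) = 61.43 mGal
Bouguer slab correction = 0.04193 × 3.09 × 179.3 = 23.23 mGal
Simple Bouguer anomaly = 61.43 − (23.23) = 38.20 mGal

38.2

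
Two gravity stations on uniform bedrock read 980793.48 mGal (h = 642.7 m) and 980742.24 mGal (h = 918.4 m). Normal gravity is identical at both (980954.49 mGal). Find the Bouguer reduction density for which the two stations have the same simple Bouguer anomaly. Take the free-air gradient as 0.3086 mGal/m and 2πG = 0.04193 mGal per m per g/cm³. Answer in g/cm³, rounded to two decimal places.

2.93

Δg_obs = 980742.24 − 980793.48 = -51.24 mGal over Δh = 918.4 − 642.7 = 275.7 m
Equal Bouguer anomalies ⇒ Δg_obs + (0.3086 − 0.04193ρ)·Δh = 0
0.3086 − 0.04193ρ = −Δg_obs/Δh = 0.18585
ρ = (0.3086 − 0.18585) / 0.04193 = 2.93 g/cm³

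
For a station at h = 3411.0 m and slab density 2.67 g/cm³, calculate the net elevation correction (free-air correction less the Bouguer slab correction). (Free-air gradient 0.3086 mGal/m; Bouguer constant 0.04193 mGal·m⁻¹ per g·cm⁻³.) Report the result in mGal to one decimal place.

670.8

Combined gradient = 0.3086 − 0.04193 × 2.67 = 0.1966469 mGal/m
Combined elevation correction = 0.1966469 × 3411.0 = 670.8 mGal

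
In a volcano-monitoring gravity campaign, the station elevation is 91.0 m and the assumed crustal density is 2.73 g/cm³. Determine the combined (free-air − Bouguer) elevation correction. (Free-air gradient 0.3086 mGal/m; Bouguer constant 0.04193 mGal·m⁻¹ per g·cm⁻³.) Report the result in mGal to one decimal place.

17.7

Combined gradient = 0.3086 − 0.04193 × 2.73 = 0.1941311 mGal/m
Combined elevation correction = 0.1941311 × 91.0 = 17.7 mGal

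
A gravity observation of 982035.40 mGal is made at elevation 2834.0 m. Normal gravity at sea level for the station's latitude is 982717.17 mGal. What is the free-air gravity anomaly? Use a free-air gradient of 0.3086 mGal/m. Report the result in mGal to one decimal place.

192.8

Free-air correction = 0.3086 × 2834.0 = 874.57 mGal
Free-air anomaly = 982035.40 − 982717.17 + (874.57) = 192.80 mGal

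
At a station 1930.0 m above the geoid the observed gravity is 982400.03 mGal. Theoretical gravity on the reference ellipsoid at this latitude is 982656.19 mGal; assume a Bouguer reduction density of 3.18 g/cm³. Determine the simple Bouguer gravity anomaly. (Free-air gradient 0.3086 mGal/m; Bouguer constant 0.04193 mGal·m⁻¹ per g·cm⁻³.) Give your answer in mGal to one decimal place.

82.1

Free-air correction = 0.3086 × 1930.0 = 595.60 mGal
Free-air anomaly = 982400.03 − 982656.19 + (595.60) = 339.44 mGal
Bouguer slab correction = 0.04193 × 3.18 × 1930.0 = 257.34 mGal
Simple Bouguer anomaly = 339.44 − (257.34) = 82.10 mGal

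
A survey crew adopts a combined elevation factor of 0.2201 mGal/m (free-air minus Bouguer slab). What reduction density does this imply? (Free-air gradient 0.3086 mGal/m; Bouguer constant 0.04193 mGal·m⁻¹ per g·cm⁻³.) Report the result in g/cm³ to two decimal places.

2.11

0.2201 = 0.3086 − 0.04193 × ρ
ρ = (0.3086 − 0.2201) / 0.04193 = 2.11 g/cm³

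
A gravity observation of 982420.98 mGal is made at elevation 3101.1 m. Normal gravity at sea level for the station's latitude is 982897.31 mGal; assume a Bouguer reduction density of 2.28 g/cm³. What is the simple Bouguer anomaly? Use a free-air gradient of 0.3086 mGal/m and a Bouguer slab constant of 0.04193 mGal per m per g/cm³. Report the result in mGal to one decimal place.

Free-air correction = 0.3086 × 3101.1 = 957.00 mGal
Free-air anomaly = 982420.98 − 982897.31 + (957.00) = 480.67 mGal
Bouguer slab correction = 0.04193 × 2.28 × 3101.1 = 296.47 mGal
Simple Bouguer anomaly = 480.67 − (296.47) = 184.20 mGal

184.2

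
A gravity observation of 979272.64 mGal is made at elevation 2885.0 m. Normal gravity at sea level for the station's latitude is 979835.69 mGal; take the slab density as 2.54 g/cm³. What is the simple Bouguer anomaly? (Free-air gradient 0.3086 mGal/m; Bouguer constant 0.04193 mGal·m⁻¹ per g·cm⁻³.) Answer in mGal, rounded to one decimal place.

Free-air correction = 0.3086 × 2885.0 = 890.31 mGal
Free-air anomaly = 979272.64 − 979835.69 + (890.31) = 327.26 mGal
Bouguer slab correction = 0.04193 × 2.54 × 2885.0 = 307.26 mGal
Simple Bouguer anomaly = 327.26 − (307.26) = 20.00 mGal

20.0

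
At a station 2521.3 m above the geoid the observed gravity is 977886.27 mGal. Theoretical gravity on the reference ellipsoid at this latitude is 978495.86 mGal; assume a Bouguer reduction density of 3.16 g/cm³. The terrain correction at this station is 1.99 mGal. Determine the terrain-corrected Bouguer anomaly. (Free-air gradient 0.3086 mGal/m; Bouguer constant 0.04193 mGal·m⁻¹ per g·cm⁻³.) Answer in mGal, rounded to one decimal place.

-163.6

Free-air correction = 0.3086 × 2521.3 = 778.07 mGal
Free-air anomaly = 977886.27 − 978495.86 + (778.07) = 168.48 mGal
Bouguer slab correction = 0.04193 × 3.16 × 2521.3 = 334.07 mGal
Simple Bouguer anomaly = 168.48 − (334.07) = -165.59 mGal
Complete Bouguer anomaly = -165.59 + 1.99 = -163.60 mGal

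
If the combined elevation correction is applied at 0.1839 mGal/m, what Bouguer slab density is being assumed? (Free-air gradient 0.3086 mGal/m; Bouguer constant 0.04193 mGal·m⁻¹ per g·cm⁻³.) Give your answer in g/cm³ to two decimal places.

2.97

0.1839 = 0.3086 − 0.04193 × ρ
ρ = (0.3086 − 0.1839) / 0.04193 = 2.97 g/cm³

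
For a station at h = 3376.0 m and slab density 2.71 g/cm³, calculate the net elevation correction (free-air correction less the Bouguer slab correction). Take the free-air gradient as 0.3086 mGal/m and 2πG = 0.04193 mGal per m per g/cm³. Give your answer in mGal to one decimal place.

658.2

Combined gradient = 0.3086 − 0.04193 × 2.71 = 0.1949697 mGal/m
Combined elevation correction = 0.1949697 × 3376.0 = 658.2 mGal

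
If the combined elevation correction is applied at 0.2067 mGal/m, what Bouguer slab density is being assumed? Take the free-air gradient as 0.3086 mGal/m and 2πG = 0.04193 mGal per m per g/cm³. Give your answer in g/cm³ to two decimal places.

2.43

0.2067 = 0.3086 − 0.04193 × ρ
ρ = (0.3086 − 0.2067) / 0.04193 = 2.43 g/cm³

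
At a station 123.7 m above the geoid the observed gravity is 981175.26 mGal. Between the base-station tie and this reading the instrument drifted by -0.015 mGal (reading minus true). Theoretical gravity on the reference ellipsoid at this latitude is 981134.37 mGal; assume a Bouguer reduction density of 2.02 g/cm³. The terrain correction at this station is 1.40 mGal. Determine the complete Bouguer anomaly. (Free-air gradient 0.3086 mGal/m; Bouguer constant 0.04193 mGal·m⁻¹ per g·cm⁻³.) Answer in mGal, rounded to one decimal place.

Drift-corrected reading = 981175.26 − (-0.015) = 981175.275 mGal
Free-air correction = 0.3086 × 123.7 = 38.17 mGal
Free-air anomaly = 981175.275 − 981134.37 + (38.17) = 79.075 mGal
Bouguer slab correction = 0.04193 × 2.02 × 123.7 = 10.48 mGal
Simple Bouguer anomaly = 79.075 − (10.48) = 68.595 mGal
Complete Bouguer anomaly = 68.595 + 1.40 = 69.995 mGal

70.0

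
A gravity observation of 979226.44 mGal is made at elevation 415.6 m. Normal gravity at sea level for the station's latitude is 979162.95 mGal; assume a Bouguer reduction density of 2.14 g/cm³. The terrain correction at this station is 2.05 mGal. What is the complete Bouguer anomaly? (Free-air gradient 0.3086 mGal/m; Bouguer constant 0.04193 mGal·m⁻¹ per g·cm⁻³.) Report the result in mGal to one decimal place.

156.5

Free-air correction = 0.3086 × 415.6 = 128.25 mGal
Free-air anomaly = 979226.44 − 979162.95 + (128.25) = 191.74 mGal
Bouguer slab correction = 0.04193 × 2.14 × 415.6 = 37.29 mGal
Simple Bouguer anomaly = 191.74 − (37.29) = 154.45 mGal
Complete Bouguer anomaly = 154.45 + 2.05 = 156.50 mGal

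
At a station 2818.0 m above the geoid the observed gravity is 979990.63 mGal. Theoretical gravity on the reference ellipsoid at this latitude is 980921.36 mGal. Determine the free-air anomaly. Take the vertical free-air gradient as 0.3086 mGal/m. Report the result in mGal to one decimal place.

Free-air correction = 0.3086 × 2818.0 = 869.63 mGal
Free-air anomaly = 979990.63 − 980921.36 + (869.63) = -61.10 mGal

-61.1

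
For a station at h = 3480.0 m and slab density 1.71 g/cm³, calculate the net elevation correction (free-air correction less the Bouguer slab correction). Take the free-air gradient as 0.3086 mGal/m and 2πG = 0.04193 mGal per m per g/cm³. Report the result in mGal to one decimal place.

824.4

Combined gradient = 0.3086 − 0.04193 × 1.71 = 0.2368997 mGal/m
Combined elevation correction = 0.2368997 × 3480.0 = 824.4 mGal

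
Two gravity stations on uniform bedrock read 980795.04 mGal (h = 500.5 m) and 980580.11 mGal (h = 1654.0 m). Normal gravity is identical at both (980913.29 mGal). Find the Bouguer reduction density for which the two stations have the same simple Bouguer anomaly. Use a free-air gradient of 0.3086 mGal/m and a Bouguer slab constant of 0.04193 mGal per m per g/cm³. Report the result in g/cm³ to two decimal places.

Δg_obs = 980580.11 − 980795.04 = -214.93 mGal over Δh = 1654.0 − 500.5 = 1153.5 m
Equal Bouguer anomalies ⇒ Δg_obs + (0.3086 − 0.04193ρ)·Δh = 0
0.3086 − 0.04193ρ = −Δg_obs/Δh = 0.18633
ρ = (0.3086 − 0.18633) / 0.04193 = 2.92 g/cm³

2.92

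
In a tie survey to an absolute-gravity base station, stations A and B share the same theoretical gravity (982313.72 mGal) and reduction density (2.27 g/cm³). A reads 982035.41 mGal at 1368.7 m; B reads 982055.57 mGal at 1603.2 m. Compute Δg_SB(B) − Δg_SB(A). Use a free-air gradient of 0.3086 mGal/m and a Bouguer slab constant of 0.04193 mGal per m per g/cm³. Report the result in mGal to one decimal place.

Δg_SB(A) = 982035.41 − 982313.72 + 0.3086×1368.7 − 0.04193×2.27×1368.7 = 13.80 mGal
Δg_SB(B) = 982055.57 − 982313.72 + 0.3086×1603.2 − 0.04193×2.27×1603.2 = 84.00 mGal
Difference = 84.00 − (13.80) = 70.20 mGal

70.2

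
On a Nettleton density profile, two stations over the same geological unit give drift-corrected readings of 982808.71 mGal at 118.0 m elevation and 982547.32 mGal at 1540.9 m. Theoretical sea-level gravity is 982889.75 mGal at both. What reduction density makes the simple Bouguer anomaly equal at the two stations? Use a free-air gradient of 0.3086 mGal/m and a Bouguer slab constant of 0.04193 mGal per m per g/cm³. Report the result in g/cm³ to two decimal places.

2.98

Δg_obs = 982547.32 − 982808.71 = -261.39 mGal over Δh = 1540.9 − 118.0 = 1422.9 m
Equal Bouguer anomalies ⇒ Δg_obs + (0.3086 − 0.04193ρ)·Δh = 0
0.3086 − 0.04193ρ = −Δg_obs/Δh = 0.18370
ρ = (0.3086 − 0.18370) / 0.04193 = 2.98 g/cm³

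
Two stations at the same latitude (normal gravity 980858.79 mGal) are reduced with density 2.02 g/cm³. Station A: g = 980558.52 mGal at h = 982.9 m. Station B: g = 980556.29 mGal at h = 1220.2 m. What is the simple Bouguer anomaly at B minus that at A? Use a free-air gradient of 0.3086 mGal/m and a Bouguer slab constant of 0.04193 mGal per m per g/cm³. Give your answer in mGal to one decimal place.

50.9

Δg_SB(A) = 980558.52 − 980858.79 + 0.3086×982.9 − 0.04193×2.02×982.9 = -80.20 mGal
Δg_SB(B) = 980556.29 − 980858.79 + 0.3086×1220.2 − 0.04193×2.02×1220.2 = -29.30 mGal
Difference = -29.30 − (-80.20) = 50.90 mGal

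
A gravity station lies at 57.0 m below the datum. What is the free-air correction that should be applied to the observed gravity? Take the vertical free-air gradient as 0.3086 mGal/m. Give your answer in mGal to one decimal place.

-17.6

Free-air correction = 0.3086 × -57.0 = -17.6 mGal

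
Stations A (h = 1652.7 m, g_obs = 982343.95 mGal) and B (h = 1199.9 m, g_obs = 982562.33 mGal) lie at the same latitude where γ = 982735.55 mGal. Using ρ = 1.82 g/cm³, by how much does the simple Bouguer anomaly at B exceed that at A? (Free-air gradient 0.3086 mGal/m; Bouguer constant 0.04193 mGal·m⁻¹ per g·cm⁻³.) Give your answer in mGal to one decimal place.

113.2

Δg_SB(A) = 982343.95 − 982735.55 + 0.3086×1652.7 − 0.04193×1.82×1652.7 = -7.70 mGal
Δg_SB(B) = 982562.33 − 982735.55 + 0.3086×1199.9 − 0.04193×1.82×1199.9 = 105.50 mGal
Difference = 105.50 − (-7.70) = 113.20 mGal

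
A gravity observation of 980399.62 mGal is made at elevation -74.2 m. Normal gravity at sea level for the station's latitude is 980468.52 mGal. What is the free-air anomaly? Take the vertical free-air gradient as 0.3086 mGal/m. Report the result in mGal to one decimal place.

-91.8

Free-air correction = 0.3086 × -74.2 = -22.90 mGal
Free-air anomaly = 980399.62 − 980468.52 + (-22.90) = -91.80 mGal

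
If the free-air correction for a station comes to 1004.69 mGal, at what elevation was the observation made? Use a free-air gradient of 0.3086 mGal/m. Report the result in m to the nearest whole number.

h = 1004.69 / 0.3086 = 3255.64 m

3256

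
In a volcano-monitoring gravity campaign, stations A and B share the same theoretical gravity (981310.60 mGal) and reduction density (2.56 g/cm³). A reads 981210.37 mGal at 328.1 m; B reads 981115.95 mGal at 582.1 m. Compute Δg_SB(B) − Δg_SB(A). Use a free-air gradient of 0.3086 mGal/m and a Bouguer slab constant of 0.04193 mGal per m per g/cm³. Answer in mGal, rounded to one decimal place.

-43.3

Δg_SB(A) = 981210.37 − 981310.60 + 0.3086×328.1 − 0.04193×2.56×328.1 = -34.20 mGal
Δg_SB(B) = 981115.95 − 981310.60 + 0.3086×582.1 − 0.04193×2.56×582.1 = -77.50 mGal
Difference = -77.50 − (-34.20) = -43.30 mGal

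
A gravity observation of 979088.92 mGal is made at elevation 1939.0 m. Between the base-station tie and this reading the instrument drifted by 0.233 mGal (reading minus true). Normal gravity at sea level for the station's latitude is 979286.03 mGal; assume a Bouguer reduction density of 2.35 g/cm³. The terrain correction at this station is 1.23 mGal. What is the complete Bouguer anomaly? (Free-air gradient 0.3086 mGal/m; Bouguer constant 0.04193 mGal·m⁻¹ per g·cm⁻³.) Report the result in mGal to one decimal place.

211.2

Drift-corrected reading = 979088.92 − (0.233) = 979088.687 mGal
Free-air correction = 0.3086 × 1939.0 = 598.38 mGal
Free-air anomaly = 979088.687 − 979286.03 + (598.38) = 401.037 mGal
Bouguer slab correction = 0.04193 × 2.35 × 1939.0 = 191.06 mGal
Simple Bouguer anomaly = 401.037 − (191.06) = 209.977 mGal
Complete Bouguer anomaly = 209.977 + 1.23 = 211.207 mGal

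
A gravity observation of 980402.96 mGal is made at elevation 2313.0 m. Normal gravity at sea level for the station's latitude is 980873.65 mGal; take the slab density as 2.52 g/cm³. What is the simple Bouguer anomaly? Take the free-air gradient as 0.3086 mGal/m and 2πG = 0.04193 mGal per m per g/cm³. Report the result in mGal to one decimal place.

Free-air correction = 0.3086 × 2313.0 = 713.79 mGal
Free-air anomaly = 980402.96 − 980873.65 + (713.79) = 243.10 mGal
Bouguer slab correction = 0.04193 × 2.52 × 2313.0 = 244.40 mGal
Simple Bouguer anomaly = 243.10 − (244.40) = -1.30 mGal

-1.3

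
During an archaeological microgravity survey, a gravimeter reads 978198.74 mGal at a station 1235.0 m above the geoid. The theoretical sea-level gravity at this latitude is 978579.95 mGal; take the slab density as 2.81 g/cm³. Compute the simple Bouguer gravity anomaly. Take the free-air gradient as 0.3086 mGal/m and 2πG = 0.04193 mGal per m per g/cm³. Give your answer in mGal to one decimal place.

Free-air correction = 0.3086 × 1235.0 = 381.12 mGal
Free-air anomaly = 978198.74 − 978579.95 + (381.12) = -0.09 mGal
Bouguer slab correction = 0.04193 × 2.81 × 1235.0 = 145.51 mGal
Simple Bouguer anomaly = -0.09 − (145.51) = -145.60 mGal

-145.6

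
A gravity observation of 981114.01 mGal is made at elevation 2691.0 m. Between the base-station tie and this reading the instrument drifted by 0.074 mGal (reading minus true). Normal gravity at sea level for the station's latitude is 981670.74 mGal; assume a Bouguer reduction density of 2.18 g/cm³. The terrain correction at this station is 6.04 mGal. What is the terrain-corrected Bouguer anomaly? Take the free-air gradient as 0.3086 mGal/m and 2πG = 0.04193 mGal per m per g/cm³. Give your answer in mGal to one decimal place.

33.7

Drift-corrected reading = 981114.01 − (0.074) = 981113.936 mGal
Free-air correction = 0.3086 × 2691.0 = 830.44 mGal
Free-air anomaly = 981113.936 − 981670.74 + (830.44) = 273.636 mGal
Bouguer slab correction = 0.04193 × 2.18 × 2691.0 = 245.98 mGal
Simple Bouguer anomaly = 273.636 − (245.98) = 27.656 mGal
Complete Bouguer anomaly = 27.656 + 6.04 = 33.696 mGal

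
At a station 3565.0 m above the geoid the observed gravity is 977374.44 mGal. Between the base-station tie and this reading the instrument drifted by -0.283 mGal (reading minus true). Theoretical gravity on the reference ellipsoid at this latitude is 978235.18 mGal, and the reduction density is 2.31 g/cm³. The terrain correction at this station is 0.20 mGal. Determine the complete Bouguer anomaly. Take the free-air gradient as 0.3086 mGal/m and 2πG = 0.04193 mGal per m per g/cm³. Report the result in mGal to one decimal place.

Drift-corrected reading = 977374.44 − (-0.283) = 977374.723 mGal
Free-air correction = 0.3086 × 3565.0 = 1100.16 mGal
Free-air anomaly = 977374.723 − 978235.18 + (1100.16) = 239.703 mGal
Bouguer slab correction = 0.04193 × 2.31 × 3565.0 = 345.30 mGal
Simple Bouguer anomaly = 239.703 − (345.30) = -105.597 mGal
Complete Bouguer anomaly = -105.597 + 0.20 = -105.397 mGal

-105.4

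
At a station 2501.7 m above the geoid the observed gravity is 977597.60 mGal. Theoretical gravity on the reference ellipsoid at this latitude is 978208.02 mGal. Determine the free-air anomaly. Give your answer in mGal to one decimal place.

Free-air correction = 0.3086 × 2501.7 = 772.02 mGal
Free-air anomaly = 977597.60 − 978208.02 + (772.02) = 161.60 mGal

161.6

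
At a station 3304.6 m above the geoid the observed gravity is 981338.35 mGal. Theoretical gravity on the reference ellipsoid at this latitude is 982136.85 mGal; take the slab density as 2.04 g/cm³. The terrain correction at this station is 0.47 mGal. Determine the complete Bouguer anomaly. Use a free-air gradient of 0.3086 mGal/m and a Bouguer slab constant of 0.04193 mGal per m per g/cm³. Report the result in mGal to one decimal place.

Free-air correction = 0.3086 × 3304.6 = 1019.80 mGal
Free-air anomaly = 981338.35 − 982136.85 + (1019.80) = 221.30 mGal
Bouguer slab correction = 0.04193 × 2.04 × 3304.6 = 282.67 mGal
Simple Bouguer anomaly = 221.30 − (282.67) = -61.37 mGal
Complete Bouguer anomaly = -61.37 + 0.47 = -60.90 mGal

-60.9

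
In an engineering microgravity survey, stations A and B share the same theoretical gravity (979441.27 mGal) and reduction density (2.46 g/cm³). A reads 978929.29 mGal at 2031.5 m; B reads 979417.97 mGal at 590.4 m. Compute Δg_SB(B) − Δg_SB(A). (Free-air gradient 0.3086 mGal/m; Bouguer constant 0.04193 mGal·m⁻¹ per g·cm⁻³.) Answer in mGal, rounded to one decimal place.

Δg_SB(A) = 978929.29 − 979441.27 + 0.3086×2031.5 − 0.04193×2.46×2031.5 = -94.60 mGal
Δg_SB(B) = 979417.97 − 979441.27 + 0.3086×590.4 − 0.04193×2.46×590.4 = 98.00 mGal
Difference = 98.00 − (-94.60) = 192.60 mGal

192.6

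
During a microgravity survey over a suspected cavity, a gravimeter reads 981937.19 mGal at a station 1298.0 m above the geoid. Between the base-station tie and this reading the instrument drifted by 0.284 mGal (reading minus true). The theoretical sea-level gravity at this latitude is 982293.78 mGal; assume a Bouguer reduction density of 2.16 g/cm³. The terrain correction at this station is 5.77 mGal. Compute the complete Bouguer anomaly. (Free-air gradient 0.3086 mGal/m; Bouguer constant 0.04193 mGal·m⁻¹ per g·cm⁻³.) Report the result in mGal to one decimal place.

Drift-corrected reading = 981937.19 − (0.284) = 981936.906 mGal
Free-air correction = 0.3086 × 1298.0 = 400.56 mGal
Free-air anomaly = 981936.906 − 982293.78 + (400.56) = 43.686 mGal
Bouguer slab correction = 0.04193 × 2.16 × 1298.0 = 117.56 mGal
Simple Bouguer anomaly = 43.686 − (117.56) = -73.874 mGal
Complete Bouguer anomaly = -73.874 + 5.77 = -68.104 mGal

-68.1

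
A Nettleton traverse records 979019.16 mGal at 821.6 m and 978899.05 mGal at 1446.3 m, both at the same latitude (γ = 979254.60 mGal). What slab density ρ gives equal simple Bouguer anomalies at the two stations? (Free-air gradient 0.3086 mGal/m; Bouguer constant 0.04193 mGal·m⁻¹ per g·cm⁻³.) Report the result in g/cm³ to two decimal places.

2.77

Δg_obs = 978899.05 − 979019.16 = -120.11 mGal over Δh = 1446.3 − 821.6 = 624.7 m
Equal Bouguer anomalies ⇒ Δg_obs + (0.3086 − 0.04193ρ)·Δh = 0
0.3086 − 0.04193ρ = −Δg_obs/Δh = 0.19227
ρ = (0.3086 − 0.19227) / 0.04193 = 2.77 g/cm³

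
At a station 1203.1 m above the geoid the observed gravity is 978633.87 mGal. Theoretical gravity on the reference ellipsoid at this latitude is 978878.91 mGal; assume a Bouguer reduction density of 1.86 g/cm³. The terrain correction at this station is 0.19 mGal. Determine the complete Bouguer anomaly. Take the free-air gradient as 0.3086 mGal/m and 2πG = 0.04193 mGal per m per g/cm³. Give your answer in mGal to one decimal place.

Free-air correction = 0.3086 × 1203.1 = 371.28 mGal
Free-air anomaly = 978633.87 − 978878.91 + (371.28) = 126.24 mGal
Bouguer slab correction = 0.04193 × 1.86 × 1203.1 = 93.83 mGal
Simple Bouguer anomaly = 126.24 − (93.83) = 32.41 mGal
Complete Bouguer anomaly = 32.41 + 0.19 = 32.60 mGal

32.6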